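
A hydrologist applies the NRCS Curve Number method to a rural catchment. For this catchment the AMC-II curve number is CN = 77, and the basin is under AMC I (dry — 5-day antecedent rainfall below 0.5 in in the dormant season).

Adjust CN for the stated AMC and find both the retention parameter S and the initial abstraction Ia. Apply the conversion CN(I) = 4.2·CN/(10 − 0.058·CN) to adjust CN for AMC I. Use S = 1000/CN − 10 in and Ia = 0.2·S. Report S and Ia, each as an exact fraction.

Adjust CN=77 to AMC I: 4.2·77/(10 − 0.058·77) → (1617/5) ÷ (2767/500) = 161700/2767 ≈ 58.439
Retention S: 1000/CN − 10 with CN=58.439 → S = 11500/1617 ≈ 7.112 in
Ia = 0.2S: 0.2·7.112 = 1.422 in (exactly 2300/1617)

S = 11500/1617 in ≈ 7.112 in; Ia = 2300/1617 in ≈ 1.422 in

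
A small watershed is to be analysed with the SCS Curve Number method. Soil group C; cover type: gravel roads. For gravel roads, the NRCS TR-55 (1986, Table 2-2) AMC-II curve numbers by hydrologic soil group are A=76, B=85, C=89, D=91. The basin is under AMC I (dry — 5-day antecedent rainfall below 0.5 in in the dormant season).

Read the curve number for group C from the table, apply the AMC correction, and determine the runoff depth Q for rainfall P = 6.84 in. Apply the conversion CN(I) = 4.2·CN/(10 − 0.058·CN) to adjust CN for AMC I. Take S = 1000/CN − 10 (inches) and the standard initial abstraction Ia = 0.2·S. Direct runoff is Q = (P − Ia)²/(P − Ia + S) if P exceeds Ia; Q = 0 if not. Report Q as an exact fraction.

Q = 85321825801/20073013275 in ≈ 4.251 in

NRCS table: gravel roads, soil group C → CN(II) = 89
CN(I) from CN(II)=89: (4.2·89)/(10 − 0.058·89) = 186900/2419 ≈ 77.263
Max retention: S = 1000/(186900/2419) − 10 = 5500/1869 in (≈ 2.943 in)
Ia = 0.2·(5500/1869) = 1100/1869 in ≈ 0.589 in
P − Ia = 6.840 − 0.589 = 292099/46725 ≈ 6.251 in (> 0, runoff occurs)
Q: (292099/46725)² ÷ (429599/46725) = 85321825801/20073013275 in (≈ 4.251 in)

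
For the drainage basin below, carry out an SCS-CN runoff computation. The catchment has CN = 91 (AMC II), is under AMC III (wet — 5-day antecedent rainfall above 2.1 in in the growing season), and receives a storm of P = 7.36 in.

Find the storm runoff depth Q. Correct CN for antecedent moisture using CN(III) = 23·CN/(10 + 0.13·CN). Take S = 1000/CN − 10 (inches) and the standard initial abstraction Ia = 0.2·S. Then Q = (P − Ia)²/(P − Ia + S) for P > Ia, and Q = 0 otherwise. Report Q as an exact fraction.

Q = 18108186818/2636604425 in ≈ 6.868 in

Wet (AMC III): CN(III) = 23·91/(10 + 0.13·91) = 2093/(2183/100) = 209300/2183 ≈ 95.877
Retention S: 1000/CN − 10 with CN=95.877 → S = 900/2093 ≈ 0.430 in
Ia = 0.2S: 0.2·0.430 = 0.086 in (exactly 180/2093)
Excess rainfall: 7.360 − 0.086 = 7.274 in; P > Ia so Q > 0
Q = (380612/52325)²/((380612/52325) + 900/2093) = (144865494544/2737905625)/(403112/52325) = 18108186818/2636604425 in ≈ 6.868 in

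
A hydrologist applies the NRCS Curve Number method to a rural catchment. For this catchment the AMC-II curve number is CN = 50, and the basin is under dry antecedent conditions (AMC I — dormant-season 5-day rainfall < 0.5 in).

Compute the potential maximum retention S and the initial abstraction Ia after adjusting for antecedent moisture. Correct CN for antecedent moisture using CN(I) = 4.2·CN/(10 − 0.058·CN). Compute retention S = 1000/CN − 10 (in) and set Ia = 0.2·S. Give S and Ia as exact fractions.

S = 500/21 in ≈ 23.810 in; Ia = 100/21 in ≈ 4.762 in

CN(I) from CN(II)=50: (4.2·50)/(10 − 0.058·50) = 2100/71 ≈ 29.577
Max retention: S = 1000/(2100/71) − 10 = 500/21 in (≈ 23.810 in)
Initial abstraction Ia = S/5 = (500/21)/5 = 100/21 ≈ 4.762 in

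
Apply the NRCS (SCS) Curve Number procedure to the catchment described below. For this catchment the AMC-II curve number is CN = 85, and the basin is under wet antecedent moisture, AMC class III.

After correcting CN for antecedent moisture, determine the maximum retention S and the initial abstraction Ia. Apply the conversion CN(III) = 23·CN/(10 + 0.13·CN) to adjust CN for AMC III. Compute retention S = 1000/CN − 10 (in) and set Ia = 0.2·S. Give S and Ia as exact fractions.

Adjust CN=85 to AMC III: 23·85/(10 + 0.13·85) → 1955 ÷ (421/20) = 39100/421 ≈ 92.874
S = 1000/(39100/421) − 10 = 300/391 in ≈ 0.767 in
Ia = 0.2·(300/391) = 60/391 in ≈ 0.153 in

S = 300/391 in ≈ 0.767 in; Ia = 60/391 in ≈ 0.153 in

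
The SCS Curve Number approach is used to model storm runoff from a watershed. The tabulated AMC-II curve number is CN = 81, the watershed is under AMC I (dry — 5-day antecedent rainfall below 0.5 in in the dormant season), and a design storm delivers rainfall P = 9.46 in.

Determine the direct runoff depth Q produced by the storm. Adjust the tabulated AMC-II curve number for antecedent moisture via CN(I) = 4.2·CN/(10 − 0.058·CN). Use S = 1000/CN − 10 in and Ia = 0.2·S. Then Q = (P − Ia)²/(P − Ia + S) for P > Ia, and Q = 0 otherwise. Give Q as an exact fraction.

Q = 503493842329/100747933650 in ≈ 4.998 in

Dry (AMC I): CN(I) = 4.2·81/(10 − 0.058·81) = (1701/5)/(2651/500) = 170100/2651 ≈ 64.164
Retention S: 1000/CN − 10 with CN=64.164 → S = 9500/1701 ≈ 5.585 in
Initial abstraction Ia = S/5 = (9500/1701)/5 = 1900/1701 ≈ 1.117 in
Excess rainfall: 9.460 − 1.117 = 8.343 in; P > Ia so Q > 0
Q = (709573/85050)²/((709573/85050) + 9500/1701) = (503493842329/7233502500)/(1184573/85050) = 503493842329/100747933650 in ≈ 4.998 in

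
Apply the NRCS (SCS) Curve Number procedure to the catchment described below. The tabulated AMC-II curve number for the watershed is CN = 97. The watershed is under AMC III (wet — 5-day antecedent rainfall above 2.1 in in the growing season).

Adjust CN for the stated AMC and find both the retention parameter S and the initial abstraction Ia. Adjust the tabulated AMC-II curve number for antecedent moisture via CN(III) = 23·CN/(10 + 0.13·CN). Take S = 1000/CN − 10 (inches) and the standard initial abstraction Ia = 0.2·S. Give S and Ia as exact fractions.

CN(III) from CN(II)=97: (23·97)/(10 + 0.13·97) = 223100/2261 ≈ 98.673
Retention S: 1000/CN − 10 with CN=98.673 → S = 300/2231 ≈ 0.134 in
Ia = 0.2·(300/2231) = 60/2231 in ≈ 0.027 in

S = 300/2231 in ≈ 0.134 in; Ia = 60/2231 in ≈ 0.027 in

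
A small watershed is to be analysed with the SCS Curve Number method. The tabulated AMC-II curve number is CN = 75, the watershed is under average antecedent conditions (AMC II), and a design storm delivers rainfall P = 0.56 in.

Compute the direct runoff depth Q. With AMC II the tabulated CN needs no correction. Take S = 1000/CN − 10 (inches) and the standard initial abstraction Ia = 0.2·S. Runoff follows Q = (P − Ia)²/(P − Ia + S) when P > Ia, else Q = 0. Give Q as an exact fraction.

Average conditions: CN = 75 (no AMC adjustment).
Max retention: S = 1000/75 − 10 = 10/3 in (≈ 3.333 in)
Ia = 0.2·(10/3) = 2/3 in ≈ 0.667 in
P = 0.560 ≤ Ia = 0.667 in: entire storm abstracted, Q = 0.

Q = 0 in ≈ 0.000 in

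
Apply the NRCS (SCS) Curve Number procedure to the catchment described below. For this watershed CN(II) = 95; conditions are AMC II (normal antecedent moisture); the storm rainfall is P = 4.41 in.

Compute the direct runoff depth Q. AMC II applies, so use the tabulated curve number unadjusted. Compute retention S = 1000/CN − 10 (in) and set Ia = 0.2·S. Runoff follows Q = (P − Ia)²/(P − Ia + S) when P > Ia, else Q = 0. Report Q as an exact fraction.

Q = 66896041/17440100 in ≈ 3.836 in

AMC II — tabulated CN = 95 applies directly.
Retention S: 1000/CN − 10 with CN=95.000 → S = 10/19 ≈ 0.526 in
Ia = 0.2·(10/19) = 2/19 in ≈ 0.105 in
Excess rainfall: 4.410 − 0.105 = 4.305 in; P > Ia so Q > 0
Q = (8179/1900)²/((8179/1900) + 10/19) = (66896041/3610000)/(9179/1900) = 66896041/17440100 in ≈ 3.836 in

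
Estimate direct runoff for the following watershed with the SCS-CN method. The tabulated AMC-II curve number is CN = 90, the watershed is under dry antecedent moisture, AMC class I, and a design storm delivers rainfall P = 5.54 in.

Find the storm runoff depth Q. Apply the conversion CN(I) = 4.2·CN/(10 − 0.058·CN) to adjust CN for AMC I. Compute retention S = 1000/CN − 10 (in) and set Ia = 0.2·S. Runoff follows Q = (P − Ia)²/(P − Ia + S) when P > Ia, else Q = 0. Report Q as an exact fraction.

Dry (AMC I): CN(I) = 4.2·90/(10 − 0.058·90) = 378/(239/50) = 18900/239 ≈ 79.079
S = 1000/(18900/239) − 10 = 500/189 in ≈ 2.646 in
Ia = 0.2S: 0.2·2.646 = 0.529 in (exactly 100/189)
Excess rainfall: 5.540 − 0.529 = 5.011 in; P > Ia so Q > 0
Q = (47353/9450)²/((47353/9450) + 500/189) = (2242306609/89302500)/(72353/9450) = 2242306609/683735850 in ≈ 3.279 in

Q = 2242306609/683735850 in ≈ 3.279 in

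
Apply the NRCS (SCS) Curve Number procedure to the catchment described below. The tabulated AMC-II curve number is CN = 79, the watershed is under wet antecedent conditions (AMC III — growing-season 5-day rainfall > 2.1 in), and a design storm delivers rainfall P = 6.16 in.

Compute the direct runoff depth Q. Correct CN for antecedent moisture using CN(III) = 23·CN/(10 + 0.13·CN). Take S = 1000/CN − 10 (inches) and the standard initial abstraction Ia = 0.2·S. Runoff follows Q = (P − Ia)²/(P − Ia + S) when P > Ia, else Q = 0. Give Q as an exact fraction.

Wet (AMC III): CN(III) = 23·79/(10 + 0.13·79) = 1817/(2027/100) = 181700/2027 ≈ 89.640
Retention S: 1000/CN − 10 with CN=89.640 → S = 2100/1817 ≈ 1.156 in
Ia = 0.2·(2100/1817) = 420/1817 in ≈ 0.231 in
Excess rainfall: 6.160 − 0.231 = 5.929 in; P > Ia so Q > 0
Q: (269318/45425)² ÷ (321818/45425) = 5180870366/1044184475 in (≈ 4.962 in)

Q = 5180870366/1044184475 in ≈ 4.962 in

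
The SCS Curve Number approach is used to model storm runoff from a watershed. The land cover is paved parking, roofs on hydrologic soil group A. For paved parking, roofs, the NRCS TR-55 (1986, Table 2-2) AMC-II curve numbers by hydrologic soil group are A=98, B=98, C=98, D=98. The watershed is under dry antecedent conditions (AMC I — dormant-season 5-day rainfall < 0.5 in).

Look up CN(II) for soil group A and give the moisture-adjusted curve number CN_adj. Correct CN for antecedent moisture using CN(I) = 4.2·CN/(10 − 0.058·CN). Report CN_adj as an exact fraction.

NRCS table: paved parking, roofs, soil group A → CN(II) = 98
Dry (AMC I): CN(I) = 4.2·98/(10 − 0.058·98) = (2058/5)/(1079/250) = 102900/1079 ≈ 95.366

CN_adj = 102900/1079 ≈ 95.366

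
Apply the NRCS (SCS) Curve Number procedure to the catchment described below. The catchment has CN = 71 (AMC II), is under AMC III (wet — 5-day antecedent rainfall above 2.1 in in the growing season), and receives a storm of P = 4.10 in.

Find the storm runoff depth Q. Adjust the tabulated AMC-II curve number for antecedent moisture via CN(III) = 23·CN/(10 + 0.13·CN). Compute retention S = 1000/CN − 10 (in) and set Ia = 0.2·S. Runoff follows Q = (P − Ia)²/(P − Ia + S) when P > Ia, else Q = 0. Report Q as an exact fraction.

Adjust CN=71 to AMC III: 23·71/(10 + 0.13·71) → 1633 ÷ (1923/100) = 163300/1923 ≈ 84.919
Max retention: S = 1000/(163300/1923) − 10 = 2900/1633 in (≈ 1.776 in)
Initial abstraction Ia = S/5 = (2900/1633)/5 = 580/1633 ≈ 0.355 in
P − Ia = 4.100 − 0.355 = 61153/16330 ≈ 3.745 in (> 0, runoff occurs)
Q = (61153/16330)²/((61153/16330) + 2900/1633) = (3739689409/266668900)/(90153/16330) = 3739689409/1472198490 in ≈ 2.540 in

Q = 3739689409/1472198490 in ≈ 2.540 in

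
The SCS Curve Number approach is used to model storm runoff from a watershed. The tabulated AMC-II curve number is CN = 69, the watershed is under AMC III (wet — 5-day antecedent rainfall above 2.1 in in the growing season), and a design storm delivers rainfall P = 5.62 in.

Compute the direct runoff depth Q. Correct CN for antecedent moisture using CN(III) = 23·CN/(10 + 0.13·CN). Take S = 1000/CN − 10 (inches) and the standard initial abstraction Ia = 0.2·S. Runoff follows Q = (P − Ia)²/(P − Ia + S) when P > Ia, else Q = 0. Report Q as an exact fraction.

Q = 172181012809/45225294450 in ≈ 3.807 in

Adjust CN=69 to AMC III: 23·69/(10 + 0.13·69) → 1587 ÷ (1897/100) = 158700/1897 ≈ 83.658
S = 1000/(158700/1897) − 10 = 3100/1587 in ≈ 1.953 in
Ia = 0.2S: 0.2·1.953 = 0.391 in (exactly 620/1587)
Since P=5.620 > Ia=0.391: effective rainfall P−Ia = 414947/79350 in
Q: (414947/79350)² ÷ (569947/79350) = 172181012809/45225294450 in (≈ 3.807 in)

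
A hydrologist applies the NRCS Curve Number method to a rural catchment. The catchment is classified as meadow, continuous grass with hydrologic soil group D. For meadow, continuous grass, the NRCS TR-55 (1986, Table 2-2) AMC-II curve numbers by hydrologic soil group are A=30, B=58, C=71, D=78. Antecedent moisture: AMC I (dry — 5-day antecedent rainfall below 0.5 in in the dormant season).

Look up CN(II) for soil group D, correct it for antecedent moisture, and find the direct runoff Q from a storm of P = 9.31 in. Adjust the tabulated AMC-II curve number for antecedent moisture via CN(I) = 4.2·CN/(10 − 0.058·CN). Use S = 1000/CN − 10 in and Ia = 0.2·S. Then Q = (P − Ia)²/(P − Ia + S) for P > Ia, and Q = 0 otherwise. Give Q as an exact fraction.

Q = 425741895121/98483849100 in ≈ 4.323 in

NRCS table: meadow, continuous grass, soil group D → CN(II) = 78
Dry (AMC I): CN(I) = 4.2·78/(10 − 0.058·78) = (1638/5)/(1369/250) = 81900/1369 ≈ 59.825
Retention S: 1000/CN − 10 with CN=59.825 → S = 5500/819 ≈ 6.716 in
Ia = 0.2·(5500/819) = 1100/819 in ≈ 1.343 in
P − Ia = 9.310 − 1.343 = 652489/81900 ≈ 7.967 in (> 0, runoff occurs)
Runoff Q = (P−Ia)²/(P−Ia+S) = (7.967)²/(7.967+6.716) = 425741895121/98483849100 ≈ 4.323 in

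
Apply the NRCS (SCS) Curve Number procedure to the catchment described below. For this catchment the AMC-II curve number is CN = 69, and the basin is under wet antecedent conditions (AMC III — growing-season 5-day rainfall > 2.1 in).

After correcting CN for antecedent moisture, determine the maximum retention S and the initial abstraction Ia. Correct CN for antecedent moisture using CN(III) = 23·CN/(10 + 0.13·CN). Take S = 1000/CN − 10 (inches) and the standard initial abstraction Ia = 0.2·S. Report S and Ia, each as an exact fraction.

CN(III) from CN(II)=69: (23·69)/(10 + 0.13·69) = 158700/1897 ≈ 83.658
Retention S: 1000/CN − 10 with CN=83.658 → S = 3100/1587 ≈ 1.953 in
Initial abstraction Ia = S/5 = (3100/1587)/5 = 620/1587 ≈ 0.391 in

S = 3100/1587 in ≈ 1.953 in; Ia = 620/1587 in ≈ 0.391 in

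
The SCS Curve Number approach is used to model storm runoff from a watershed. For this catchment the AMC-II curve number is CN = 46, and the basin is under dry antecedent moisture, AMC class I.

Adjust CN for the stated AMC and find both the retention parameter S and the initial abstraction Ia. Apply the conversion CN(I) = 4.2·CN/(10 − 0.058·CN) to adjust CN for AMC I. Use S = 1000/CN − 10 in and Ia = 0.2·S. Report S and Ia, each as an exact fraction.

S = 4500/161 in ≈ 27.950 in; Ia = 900/161 in ≈ 5.590 in

Adjust CN=46 to AMC I: 4.2·46/(10 − 0.058·46) → (966/5) ÷ (1833/250) = 16100/611 ≈ 26.350
Max retention: S = 1000/(16100/611) − 10 = 4500/161 in (≈ 27.950 in)
Ia = 0.2·(4500/161) = 900/161 in ≈ 5.590 in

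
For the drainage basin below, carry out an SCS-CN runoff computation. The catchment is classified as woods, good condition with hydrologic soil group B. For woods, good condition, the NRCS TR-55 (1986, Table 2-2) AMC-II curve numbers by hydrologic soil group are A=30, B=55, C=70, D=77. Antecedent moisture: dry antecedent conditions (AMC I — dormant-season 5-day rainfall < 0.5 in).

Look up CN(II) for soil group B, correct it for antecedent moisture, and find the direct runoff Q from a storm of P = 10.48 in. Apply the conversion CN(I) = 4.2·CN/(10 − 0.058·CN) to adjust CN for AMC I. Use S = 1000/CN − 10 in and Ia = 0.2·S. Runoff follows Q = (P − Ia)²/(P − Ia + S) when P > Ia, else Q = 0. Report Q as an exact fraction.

NRCS table: woods, good condition, soil group B → CN(II) = 55
Adjust CN=55 to AMC I: 4.2·55/(10 − 0.058·55) → 231 ÷ (681/100) = 7700/227 ≈ 33.921
Max retention: S = 1000/(7700/227) − 10 = 1500/77 in (≈ 19.481 in)
Ia = 0.2S: 0.2·19.481 = 3.896 in (exactly 300/77)
Excess rainfall: 10.480 − 3.896 = 6.584 in; P > Ia so Q > 0
Q: (12674/1925)² ÷ (50174/1925) = 80315138/48292475 in (≈ 1.663 in)

Q = 80315138/48292475 in ≈ 1.663 in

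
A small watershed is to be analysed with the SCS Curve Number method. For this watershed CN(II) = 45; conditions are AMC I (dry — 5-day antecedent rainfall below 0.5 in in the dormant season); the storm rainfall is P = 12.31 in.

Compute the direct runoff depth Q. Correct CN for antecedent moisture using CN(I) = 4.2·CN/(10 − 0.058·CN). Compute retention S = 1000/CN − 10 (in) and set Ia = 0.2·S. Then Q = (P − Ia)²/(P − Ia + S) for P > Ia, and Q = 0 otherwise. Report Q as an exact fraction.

Adjust CN=45 to AMC I: 4.2·45/(10 − 0.058·45) → 189 ÷ (739/100) = 18900/739 ≈ 25.575
Retention S: 1000/CN − 10 with CN=25.575 → S = 5500/189 ≈ 29.101 in
Initial abstraction Ia = S/5 = (5500/189)/5 = 1100/189 ≈ 5.820 in
Since P=12.310 > Ia=5.820: effective rainfall P−Ia = 122659/18900 in
Q: (122659/18900)² ÷ (672659/18900) = 15045230281/12713255100 in (≈ 1.183 in)

Q = 15045230281/12713255100 in ≈ 1.183 in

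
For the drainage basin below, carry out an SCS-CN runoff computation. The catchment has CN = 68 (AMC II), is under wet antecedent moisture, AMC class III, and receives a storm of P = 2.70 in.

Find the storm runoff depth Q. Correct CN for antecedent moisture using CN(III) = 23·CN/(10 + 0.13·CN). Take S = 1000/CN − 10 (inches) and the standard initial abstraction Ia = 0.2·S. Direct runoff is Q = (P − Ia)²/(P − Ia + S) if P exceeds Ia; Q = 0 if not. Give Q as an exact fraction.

Q = 80227849/66301870 in ≈ 1.210 in

Adjust CN=68 to AMC III: 23·68/(10 + 0.13·68) → 1564 ÷ (471/25) = 39100/471 ≈ 83.015
Max retention: S = 1000/(39100/471) − 10 = 800/391 in (≈ 2.046 in)
Ia = 0.2·(800/391) = 160/391 in ≈ 0.409 in
P − Ia = 2.700 − 0.409 = 8957/3910 ≈ 2.291 in (> 0, runoff occurs)
Q: (8957/3910)² ÷ (16957/3910) = 80227849/66301870 in (≈ 1.210 in)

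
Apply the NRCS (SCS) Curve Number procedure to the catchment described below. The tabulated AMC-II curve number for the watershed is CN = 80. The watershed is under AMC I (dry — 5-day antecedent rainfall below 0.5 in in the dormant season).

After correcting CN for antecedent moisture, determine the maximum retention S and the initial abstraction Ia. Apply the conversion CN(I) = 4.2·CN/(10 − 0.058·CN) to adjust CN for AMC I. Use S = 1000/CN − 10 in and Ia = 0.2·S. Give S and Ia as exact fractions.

S = 125/21 in ≈ 5.952 in; Ia = 25/21 in ≈ 1.190 in

Adjust CN=80 to AMC I: 4.2·80/(10 − 0.058·80) → 336 ÷ (134/25) = 4200/67 ≈ 62.687
S = 1000/(4200/67) − 10 = 125/21 in ≈ 5.952 in
Ia = 0.2·(125/21) = 25/21 in ≈ 1.190 in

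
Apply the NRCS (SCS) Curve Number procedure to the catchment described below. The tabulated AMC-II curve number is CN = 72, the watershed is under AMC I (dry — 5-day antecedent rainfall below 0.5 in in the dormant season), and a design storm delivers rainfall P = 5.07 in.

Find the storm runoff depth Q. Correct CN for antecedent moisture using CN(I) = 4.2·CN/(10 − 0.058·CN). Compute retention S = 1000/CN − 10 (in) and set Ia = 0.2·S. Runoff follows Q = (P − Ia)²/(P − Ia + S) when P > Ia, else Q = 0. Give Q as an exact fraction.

Dry (AMC I): CN(I) = 4.2·72/(10 − 0.058·72) = (1512/5)/(728/125) = 675/13 ≈ 51.923
Max retention: S = 1000/(675/13) − 10 = 250/27 in (≈ 9.259 in)
Initial abstraction Ia = S/5 = (250/27)/5 = 50/27 ≈ 1.852 in
Since P=5.070 > Ia=1.852: effective rainfall P−Ia = 8689/2700 in
Q: (8689/2700)² ÷ (33689/2700) = 75498721/90960300 in (≈ 0.830 in)

Q = 75498721/90960300 in ≈ 0.830 in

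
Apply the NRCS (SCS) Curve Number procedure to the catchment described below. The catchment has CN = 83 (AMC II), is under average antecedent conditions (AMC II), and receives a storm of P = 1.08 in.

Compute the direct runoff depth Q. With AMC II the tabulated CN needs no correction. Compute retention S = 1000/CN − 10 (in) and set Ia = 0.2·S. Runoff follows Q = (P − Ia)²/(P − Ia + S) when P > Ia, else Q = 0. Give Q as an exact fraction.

CN(II) = 83; AMC II needs no correction.
S = 1000/83 − 10 = 170/83 in ≈ 2.048 in
Initial abstraction Ia = S/5 = (170/83)/5 = 34/83 ≈ 0.410 in
Since P=1.080 > Ia=0.410: effective rainfall P−Ia = 1391/2075 in
Q = (1391/2075)²/((1391/2075) + 170/83) = (1934881/4305625)/(5641/2075) = 1934881/11705075 in ≈ 0.165 in

Q = 1934881/11705075 in ≈ 0.165 in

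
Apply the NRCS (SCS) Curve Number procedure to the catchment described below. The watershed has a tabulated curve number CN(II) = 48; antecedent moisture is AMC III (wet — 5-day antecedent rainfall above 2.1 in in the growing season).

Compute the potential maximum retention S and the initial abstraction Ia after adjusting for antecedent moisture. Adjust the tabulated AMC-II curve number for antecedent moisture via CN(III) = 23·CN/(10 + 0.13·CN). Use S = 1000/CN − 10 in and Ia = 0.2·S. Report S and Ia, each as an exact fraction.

S = 325/69 in ≈ 4.710 in; Ia = 65/69 in ≈ 0.942 in

Wet (AMC III): CN(III) = 23·48/(10 + 0.13·48) = 1104/(406/25) = 13800/203 ≈ 67.980
Retention S: 1000/CN − 10 with CN=67.980 → S = 325/69 ≈ 4.710 in
Initial abstraction Ia = S/5 = (325/69)/5 = 65/69 ≈ 0.942 in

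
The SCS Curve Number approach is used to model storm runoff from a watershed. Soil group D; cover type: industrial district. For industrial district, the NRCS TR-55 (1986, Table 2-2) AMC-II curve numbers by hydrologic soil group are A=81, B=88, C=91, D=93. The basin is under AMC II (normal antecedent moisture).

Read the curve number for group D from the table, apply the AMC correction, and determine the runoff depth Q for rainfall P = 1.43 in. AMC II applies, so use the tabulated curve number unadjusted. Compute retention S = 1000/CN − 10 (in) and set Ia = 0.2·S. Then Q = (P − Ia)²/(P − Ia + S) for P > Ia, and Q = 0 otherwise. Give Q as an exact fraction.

NRCS table: industrial district, soil group D → CN(II) = 93
CN(II) = 93; AMC II needs no correction.
Retention S: 1000/CN − 10 with CN=93.000 → S = 70/93 ≈ 0.753 in
Initial abstraction Ia = S/5 = (70/93)/5 = 14/93 ≈ 0.151 in
Since P=1.430 > Ia=0.151: effective rainfall P−Ia = 11899/9300 in
Q = (11899/9300)²/((11899/9300) + 70/93) = (141586201/86490000)/(18899/9300) = 141586201/175760700 in ≈ 0.806 in

Q = 141586201/175760700 in ≈ 0.806 in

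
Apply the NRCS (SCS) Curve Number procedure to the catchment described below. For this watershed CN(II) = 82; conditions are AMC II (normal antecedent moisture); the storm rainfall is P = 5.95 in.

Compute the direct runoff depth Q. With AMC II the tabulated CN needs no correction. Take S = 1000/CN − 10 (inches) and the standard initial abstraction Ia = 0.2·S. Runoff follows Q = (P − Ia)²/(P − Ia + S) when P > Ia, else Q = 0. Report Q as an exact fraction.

CN(II) = 82; AMC II needs no correction.
Max retention: S = 1000/82 − 10 = 90/41 in (≈ 2.195 in)
Ia = 0.2·(90/41) = 18/41 in ≈ 0.439 in
Since P=5.950 > Ia=0.439: effective rainfall P−Ia = 4519/820 in
Runoff Q = (P−Ia)²/(P−Ia+S) = (5.511)²/(5.511+2.195) = 20421361/5181580 ≈ 3.941 in

Q = 20421361/5181580 in ≈ 3.941 in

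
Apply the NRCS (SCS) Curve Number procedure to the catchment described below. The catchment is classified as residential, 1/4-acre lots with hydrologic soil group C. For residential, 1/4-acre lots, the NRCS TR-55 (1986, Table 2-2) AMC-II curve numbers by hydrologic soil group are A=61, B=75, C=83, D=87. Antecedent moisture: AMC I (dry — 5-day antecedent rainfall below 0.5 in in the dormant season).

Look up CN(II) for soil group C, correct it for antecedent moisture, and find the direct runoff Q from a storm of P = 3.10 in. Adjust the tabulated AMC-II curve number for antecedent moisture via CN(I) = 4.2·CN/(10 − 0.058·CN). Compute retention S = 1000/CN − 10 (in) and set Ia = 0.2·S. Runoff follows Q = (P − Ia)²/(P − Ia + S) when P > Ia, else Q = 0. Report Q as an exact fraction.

NRCS table: residential, 1/4-acre lots, soil group C → CN(II) = 83
CN(I) from CN(II)=83: (4.2·83)/(10 − 0.058·83) = 174300/2593 ≈ 67.219
Max retention: S = 1000/(174300/2593) − 10 = 8500/1743 in (≈ 4.877 in)
Initial abstraction Ia = S/5 = (8500/1743)/5 = 1700/1743 ≈ 0.975 in
Since P=3.100 > Ia=0.975: effective rainfall P−Ia = 37033/17430 in
Runoff Q = (P−Ia)²/(P−Ia+S) = (2.125)²/(2.125+4.877) = 1371443089/2127035190 ≈ 0.645 in

Q = 1371443089/2127035190 in ≈ 0.645 in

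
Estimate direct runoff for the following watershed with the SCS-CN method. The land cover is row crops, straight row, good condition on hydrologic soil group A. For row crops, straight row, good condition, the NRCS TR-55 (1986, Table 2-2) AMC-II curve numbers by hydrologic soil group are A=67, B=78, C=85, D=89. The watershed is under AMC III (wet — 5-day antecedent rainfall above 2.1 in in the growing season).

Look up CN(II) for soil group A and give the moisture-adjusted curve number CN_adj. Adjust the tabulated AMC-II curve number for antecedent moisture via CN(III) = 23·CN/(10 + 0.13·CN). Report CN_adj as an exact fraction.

NRCS table: row crops, straight row, good condition, soil group A → CN(II) = 67
Wet (AMC III): CN(III) = 23·67/(10 + 0.13·67) = 1541/(1871/100) = 154100/1871 ≈ 82.362

CN_adj = 154100/1871 ≈ 82.362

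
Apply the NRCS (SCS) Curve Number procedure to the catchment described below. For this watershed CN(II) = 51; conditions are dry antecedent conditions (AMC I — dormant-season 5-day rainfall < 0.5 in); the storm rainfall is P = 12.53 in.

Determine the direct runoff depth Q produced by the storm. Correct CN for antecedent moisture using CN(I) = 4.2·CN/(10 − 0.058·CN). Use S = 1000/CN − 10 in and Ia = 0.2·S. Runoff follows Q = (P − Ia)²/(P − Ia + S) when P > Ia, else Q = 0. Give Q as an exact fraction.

Q = 2116154383/1031021100 in ≈ 2.052 in

Dry (AMC I): CN(I) = 4.2·51/(10 − 0.058·51) = (1071/5)/(3521/500) = 15300/503 ≈ 30.417
Max retention: S = 1000/(15300/503) − 10 = 3500/153 in (≈ 22.876 in)
Ia = 0.2S: 0.2·22.876 = 4.575 in (exactly 700/153)
Since P=12.530 > Ia=4.575: effective rainfall P−Ia = 121709/15300 in
Q: (121709/15300)² ÷ (471709/15300) = 2116154383/1031021100 in (≈ 2.052 in)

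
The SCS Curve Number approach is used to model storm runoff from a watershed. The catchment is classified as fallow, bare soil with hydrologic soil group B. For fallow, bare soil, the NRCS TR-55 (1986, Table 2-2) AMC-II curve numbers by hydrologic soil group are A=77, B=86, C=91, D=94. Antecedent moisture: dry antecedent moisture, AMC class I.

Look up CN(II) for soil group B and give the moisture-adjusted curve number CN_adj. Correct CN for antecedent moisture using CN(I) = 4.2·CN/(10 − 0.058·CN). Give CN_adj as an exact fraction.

NRCS table: fallow, bare soil, soil group B → CN(II) = 86
Adjust CN=86 to AMC I: 4.2·86/(10 − 0.058·86) → (1806/5) ÷ (1253/250) = 12900/179 ≈ 72.067

CN_adj = 12900/179 ≈ 72.067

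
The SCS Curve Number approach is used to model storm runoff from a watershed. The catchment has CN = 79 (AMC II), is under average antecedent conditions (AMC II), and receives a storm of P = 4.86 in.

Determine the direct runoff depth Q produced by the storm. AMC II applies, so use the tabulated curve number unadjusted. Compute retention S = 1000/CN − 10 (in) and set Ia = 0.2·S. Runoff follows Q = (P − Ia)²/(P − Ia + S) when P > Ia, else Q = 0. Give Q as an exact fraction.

CN(II) = 79; AMC II needs no correction.
Retention S: 1000/CN − 10 with CN=79.000 → S = 210/79 ≈ 2.658 in
Ia = 0.2S: 0.2·2.658 = 0.532 in (exactly 42/79)
Excess rainfall: 4.860 − 0.532 = 4.328 in; P > Ia so Q > 0
Q: (17097/3950)² ÷ (27597/3950) = 97435803/36336050 in (≈ 2.682 in)

Q = 97435803/36336050 in ≈ 2.682 in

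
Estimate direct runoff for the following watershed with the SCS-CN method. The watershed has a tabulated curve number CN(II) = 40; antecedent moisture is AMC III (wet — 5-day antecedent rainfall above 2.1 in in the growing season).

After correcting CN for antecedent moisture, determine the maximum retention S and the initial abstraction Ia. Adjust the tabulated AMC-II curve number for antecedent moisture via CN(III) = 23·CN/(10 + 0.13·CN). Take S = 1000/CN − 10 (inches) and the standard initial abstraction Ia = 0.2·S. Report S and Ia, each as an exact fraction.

Wet (AMC III): CN(III) = 23·40/(10 + 0.13·40) = 920/(76/5) = 1150/19 ≈ 60.526
Max retention: S = 1000/(1150/19) − 10 = 150/23 in (≈ 6.522 in)
Ia = 0.2·(150/23) = 30/23 in ≈ 1.304 in

S = 150/23 in ≈ 6.522 in; Ia = 30/23 in ≈ 1.304 in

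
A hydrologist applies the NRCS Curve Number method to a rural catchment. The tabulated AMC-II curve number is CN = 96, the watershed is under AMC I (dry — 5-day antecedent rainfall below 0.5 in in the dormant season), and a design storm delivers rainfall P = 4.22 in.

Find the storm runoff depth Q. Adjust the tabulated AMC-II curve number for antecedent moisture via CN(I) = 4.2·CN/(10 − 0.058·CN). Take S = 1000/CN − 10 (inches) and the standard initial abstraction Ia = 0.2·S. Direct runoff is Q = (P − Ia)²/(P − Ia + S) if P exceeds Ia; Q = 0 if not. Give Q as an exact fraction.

Q = 80239112/24873975 in ≈ 3.226 in

Dry (AMC I): CN(I) = 4.2·96/(10 − 0.058·96) = (2016/5)/(554/125) = 25200/277 ≈ 90.975
Retention S: 1000/CN − 10 with CN=90.975 → S = 125/126 ≈ 0.992 in
Ia = 0.2S: 0.2·0.992 = 0.198 in (exactly 25/126)
P − Ia = 4.220 − 0.198 = 6334/1575 ≈ 4.022 in (> 0, runoff occurs)
Q: (6334/1575)² ÷ (15793/3150) = 80239112/24873975 in (≈ 3.226 in)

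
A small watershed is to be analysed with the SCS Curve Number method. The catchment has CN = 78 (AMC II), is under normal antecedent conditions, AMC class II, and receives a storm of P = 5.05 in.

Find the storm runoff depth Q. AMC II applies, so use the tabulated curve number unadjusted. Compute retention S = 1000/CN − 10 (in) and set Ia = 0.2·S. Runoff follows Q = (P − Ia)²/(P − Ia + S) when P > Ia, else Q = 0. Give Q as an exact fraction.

Q = 12243001/4445220 in ≈ 2.754 in

AMC II — tabulated CN = 78 applies directly.
Max retention: S = 1000/78 − 10 = 110/39 in (≈ 2.821 in)
Ia = 0.2S: 0.2·2.821 = 0.564 in (exactly 22/39)
P − Ia = 5.050 − 0.564 = 3499/780 ≈ 4.486 in (> 0, runoff occurs)
Q = (3499/780)²/((3499/780) + 110/39) = (12243001/608400)/(5699/780) = 12243001/4445220 in ≈ 2.754 in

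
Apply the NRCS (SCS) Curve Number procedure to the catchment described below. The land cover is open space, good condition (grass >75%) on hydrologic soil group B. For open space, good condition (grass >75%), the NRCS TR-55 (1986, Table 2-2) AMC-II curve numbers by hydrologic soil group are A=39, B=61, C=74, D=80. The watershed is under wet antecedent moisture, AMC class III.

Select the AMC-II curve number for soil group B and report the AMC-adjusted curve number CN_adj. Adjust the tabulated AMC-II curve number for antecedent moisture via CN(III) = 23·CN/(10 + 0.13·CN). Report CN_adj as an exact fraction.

CN_adj = 140300/1793 ≈ 78.249

NRCS table: open space, good condition (grass >75%), soil group B → CN(II) = 61
CN(III) from CN(II)=61: (23·61)/(10 + 0.13·61) = 140300/1793 ≈ 78.249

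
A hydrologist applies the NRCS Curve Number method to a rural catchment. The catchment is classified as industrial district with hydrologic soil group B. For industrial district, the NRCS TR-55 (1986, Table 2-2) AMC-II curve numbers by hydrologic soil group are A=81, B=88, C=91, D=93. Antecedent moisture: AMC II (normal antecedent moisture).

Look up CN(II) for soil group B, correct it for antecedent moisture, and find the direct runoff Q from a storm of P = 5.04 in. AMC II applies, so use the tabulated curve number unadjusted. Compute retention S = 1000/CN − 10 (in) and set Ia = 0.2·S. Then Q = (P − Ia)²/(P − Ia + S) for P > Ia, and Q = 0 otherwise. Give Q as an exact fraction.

Q = 572907/154550 in ≈ 3.707 in

NRCS table: industrial district, soil group B → CN(II) = 88
AMC II — tabulated CN = 88 applies directly.
Retention S: 1000/CN − 10 with CN=88.000 → S = 15/11 ≈ 1.364 in
Ia = 0.2S: 0.2·1.364 = 0.273 in (exactly 3/11)
P − Ia = 5.040 − 0.273 = 1311/275 ≈ 4.767 in (> 0, runoff occurs)
Q = (1311/275)²/((1311/275) + 15/11) = (1718721/75625)/(1686/275) = 572907/154550 in ≈ 3.707 in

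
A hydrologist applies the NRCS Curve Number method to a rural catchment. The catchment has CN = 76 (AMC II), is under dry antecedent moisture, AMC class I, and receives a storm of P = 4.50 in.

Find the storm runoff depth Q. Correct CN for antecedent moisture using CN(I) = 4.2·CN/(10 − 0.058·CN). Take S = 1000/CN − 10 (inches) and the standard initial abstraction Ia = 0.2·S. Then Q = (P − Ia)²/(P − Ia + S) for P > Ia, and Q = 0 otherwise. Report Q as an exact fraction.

Q = 635209/744002 in ≈ 0.854 in

Adjust CN=76 to AMC I: 4.2·76/(10 − 0.058·76) → (1596/5) ÷ (699/125) = 13300/233 ≈ 57.082
S = 1000/(13300/233) − 10 = 1000/133 in ≈ 7.519 in
Initial abstraction Ia = S/5 = (1000/133)/5 = 200/133 ≈ 1.504 in
Excess rainfall: 4.500 − 1.504 = 2.996 in; P > Ia so Q > 0
Runoff Q = (P−Ia)²/(P−Ia+S) = (2.996)²/(2.996+7.519) = 635209/744002 ≈ 0.854 in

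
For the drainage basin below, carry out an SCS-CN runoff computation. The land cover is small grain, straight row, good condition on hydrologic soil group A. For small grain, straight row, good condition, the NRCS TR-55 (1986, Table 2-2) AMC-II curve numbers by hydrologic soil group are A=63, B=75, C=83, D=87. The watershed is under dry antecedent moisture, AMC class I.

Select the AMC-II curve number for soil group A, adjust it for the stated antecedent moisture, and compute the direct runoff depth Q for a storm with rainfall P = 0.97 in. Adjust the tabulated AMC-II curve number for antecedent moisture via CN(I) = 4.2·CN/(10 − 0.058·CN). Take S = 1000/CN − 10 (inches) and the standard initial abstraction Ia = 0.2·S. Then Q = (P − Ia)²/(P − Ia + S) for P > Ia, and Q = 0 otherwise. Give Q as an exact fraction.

NRCS table: small grain, straight row, good condition, soil group A → CN(II) = 63
Dry (AMC I): CN(I) = 4.2·63/(10 − 0.058·63) = (1323/5)/(3173/500) = 132300/3173 ≈ 41.696
Max retention: S = 1000/(132300/3173) − 10 = 18500/1323 in (≈ 13.983 in)
Initial abstraction Ia = S/5 = (18500/1323)/5 = 3700/1323 ≈ 2.797 in
P = 0.970 ≤ Ia = 2.797 in: entire storm abstracted, Q = 0.

Q = 0 in ≈ 0.000 in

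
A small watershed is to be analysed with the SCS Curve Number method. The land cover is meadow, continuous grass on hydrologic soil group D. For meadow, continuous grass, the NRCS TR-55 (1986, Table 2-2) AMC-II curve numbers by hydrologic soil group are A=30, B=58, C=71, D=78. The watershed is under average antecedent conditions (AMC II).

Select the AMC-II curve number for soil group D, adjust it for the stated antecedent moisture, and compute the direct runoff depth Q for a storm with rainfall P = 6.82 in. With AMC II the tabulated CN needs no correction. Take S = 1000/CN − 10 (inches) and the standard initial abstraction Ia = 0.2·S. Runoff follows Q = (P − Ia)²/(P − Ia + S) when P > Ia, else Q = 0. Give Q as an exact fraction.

NRCS table: meadow, continuous grass, soil group D → CN(II) = 78
AMC II — tabulated CN = 78 applies directly.
Max retention: S = 1000/78 − 10 = 110/39 in (≈ 2.821 in)
Initial abstraction Ia = S/5 = (110/39)/5 = 22/39 ≈ 0.564 in
P − Ia = 6.820 − 0.564 = 12199/1950 ≈ 6.256 in (> 0, runoff occurs)
Q: (12199/1950)² ÷ (17699/1950) = 13528691/3137550 in (≈ 4.312 in)

Q = 13528691/3137550 in ≈ 4.312 in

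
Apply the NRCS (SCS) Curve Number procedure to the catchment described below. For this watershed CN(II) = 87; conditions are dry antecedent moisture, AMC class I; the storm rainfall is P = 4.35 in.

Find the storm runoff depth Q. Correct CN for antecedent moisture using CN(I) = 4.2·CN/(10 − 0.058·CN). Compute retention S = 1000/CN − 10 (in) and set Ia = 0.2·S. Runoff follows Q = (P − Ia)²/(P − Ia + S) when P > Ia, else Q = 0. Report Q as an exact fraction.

Dry (AMC I): CN(I) = 4.2·87/(10 − 0.058·87) = (1827/5)/(2477/500) = 182700/2477 ≈ 73.759
S = 1000/(182700/2477) − 10 = 6500/1827 in ≈ 3.558 in
Ia = 0.2S: 0.2·3.558 = 0.712 in (exactly 1300/1827)
P − Ia = 4.350 − 0.712 = 132949/36540 ≈ 3.638 in (> 0, runoff occurs)
Q = (132949/36540)²/((132949/36540) + 6500/1827) = (17675436601/1335171600)/(262949/36540) = 17675436601/9608156460 in ≈ 1.840 in

Q = 17675436601/9608156460 in ≈ 1.840 in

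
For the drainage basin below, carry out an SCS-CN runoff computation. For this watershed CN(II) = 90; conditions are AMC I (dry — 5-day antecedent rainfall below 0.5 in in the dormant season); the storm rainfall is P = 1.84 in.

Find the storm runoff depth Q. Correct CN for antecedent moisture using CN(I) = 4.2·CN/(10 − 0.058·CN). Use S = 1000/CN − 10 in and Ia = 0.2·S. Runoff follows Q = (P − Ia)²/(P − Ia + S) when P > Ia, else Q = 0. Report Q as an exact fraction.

Dry (AMC I): CN(I) = 4.2·90/(10 − 0.058·90) = 378/(239/50) = 18900/239 ≈ 79.079
Retention S: 1000/CN − 10 with CN=79.079 → S = 500/189 ≈ 2.646 in
Initial abstraction Ia = S/5 = (500/189)/5 = 100/189 ≈ 0.529 in
Since P=1.840 > Ia=0.529: effective rainfall P−Ia = 6194/4725 in
Runoff Q = (P−Ia)²/(P−Ia+S) = (1.311)²/(1.311+2.646) = 19182818/44164575 ≈ 0.434 in

Q = 19182818/44164575 in ≈ 0.434 in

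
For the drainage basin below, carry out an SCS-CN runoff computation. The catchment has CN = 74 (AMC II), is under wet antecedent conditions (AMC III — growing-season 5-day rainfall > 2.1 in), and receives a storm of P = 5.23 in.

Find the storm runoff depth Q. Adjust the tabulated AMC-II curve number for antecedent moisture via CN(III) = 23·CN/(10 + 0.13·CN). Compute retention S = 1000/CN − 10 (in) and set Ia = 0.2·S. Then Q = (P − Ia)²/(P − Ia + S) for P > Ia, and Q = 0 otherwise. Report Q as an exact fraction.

CN(III) from CN(II)=74: (23·74)/(10 + 0.13·74) = 85100/981 ≈ 86.748
S = 1000/(85100/981) − 10 = 1300/851 in ≈ 1.528 in
Initial abstraction Ia = S/5 = (1300/851)/5 = 260/851 ≈ 0.306 in
P − Ia = 5.230 − 0.306 = 419073/85100 ≈ 4.924 in (> 0, runoff occurs)
Q: (419073/85100)² ÷ (549073/85100) = 175622179329/46726112300 in (≈ 3.759 in)

Q = 175622179329/46726112300 in ≈ 3.759 in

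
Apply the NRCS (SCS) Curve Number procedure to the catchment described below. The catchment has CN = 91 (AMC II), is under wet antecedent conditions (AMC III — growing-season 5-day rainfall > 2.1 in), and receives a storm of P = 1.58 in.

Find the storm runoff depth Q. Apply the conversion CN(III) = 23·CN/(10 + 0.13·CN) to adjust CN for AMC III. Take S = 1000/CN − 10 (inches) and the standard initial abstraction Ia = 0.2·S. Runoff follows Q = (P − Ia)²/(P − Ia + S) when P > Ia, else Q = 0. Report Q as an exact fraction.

Adjust CN=91 to AMC III: 23·91/(10 + 0.13·91) → 2093 ÷ (2183/100) = 209300/2183 ≈ 95.877
Max retention: S = 1000/(209300/2183) − 10 = 900/2093 in (≈ 0.430 in)
Ia = 0.2S: 0.2·0.430 = 0.086 in (exactly 180/2093)
P − Ia = 1.580 − 0.086 = 156347/104650 ≈ 1.494 in (> 0, runoff occurs)
Runoff Q = (P−Ia)²/(P−Ia+S) = (1.494)²/(1.494+0.430) = 24444384409/21070963550 ≈ 1.160 in

Q = 24444384409/21070963550 in ≈ 1.160 in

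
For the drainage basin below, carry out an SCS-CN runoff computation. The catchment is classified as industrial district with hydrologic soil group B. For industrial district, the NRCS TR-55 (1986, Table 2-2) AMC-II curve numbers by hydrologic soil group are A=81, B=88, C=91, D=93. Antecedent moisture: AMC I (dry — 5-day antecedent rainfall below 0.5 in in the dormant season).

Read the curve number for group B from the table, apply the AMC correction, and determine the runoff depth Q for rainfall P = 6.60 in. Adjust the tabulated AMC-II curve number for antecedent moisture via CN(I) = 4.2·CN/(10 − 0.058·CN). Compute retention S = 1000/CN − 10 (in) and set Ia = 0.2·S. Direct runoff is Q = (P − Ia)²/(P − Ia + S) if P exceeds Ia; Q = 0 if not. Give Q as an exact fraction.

Q = 5248681/1363285 in ≈ 3.850 in

NRCS table: industrial district, soil group B → CN(II) = 88
Dry (AMC I): CN(I) = 4.2·88/(10 − 0.058·88) = (1848/5)/(612/125) = 3850/51 ≈ 75.490
S = 1000/(3850/51) − 10 = 250/77 in ≈ 3.247 in
Ia = 0.2·(250/77) = 50/77 in ≈ 0.649 in
Since P=6.600 > Ia=0.649: effective rainfall P−Ia = 2291/385 in
Q = (2291/385)²/((2291/385) + 250/77) = (5248681/148225)/(3541/385) = 5248681/1363285 in ≈ 3.850 in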